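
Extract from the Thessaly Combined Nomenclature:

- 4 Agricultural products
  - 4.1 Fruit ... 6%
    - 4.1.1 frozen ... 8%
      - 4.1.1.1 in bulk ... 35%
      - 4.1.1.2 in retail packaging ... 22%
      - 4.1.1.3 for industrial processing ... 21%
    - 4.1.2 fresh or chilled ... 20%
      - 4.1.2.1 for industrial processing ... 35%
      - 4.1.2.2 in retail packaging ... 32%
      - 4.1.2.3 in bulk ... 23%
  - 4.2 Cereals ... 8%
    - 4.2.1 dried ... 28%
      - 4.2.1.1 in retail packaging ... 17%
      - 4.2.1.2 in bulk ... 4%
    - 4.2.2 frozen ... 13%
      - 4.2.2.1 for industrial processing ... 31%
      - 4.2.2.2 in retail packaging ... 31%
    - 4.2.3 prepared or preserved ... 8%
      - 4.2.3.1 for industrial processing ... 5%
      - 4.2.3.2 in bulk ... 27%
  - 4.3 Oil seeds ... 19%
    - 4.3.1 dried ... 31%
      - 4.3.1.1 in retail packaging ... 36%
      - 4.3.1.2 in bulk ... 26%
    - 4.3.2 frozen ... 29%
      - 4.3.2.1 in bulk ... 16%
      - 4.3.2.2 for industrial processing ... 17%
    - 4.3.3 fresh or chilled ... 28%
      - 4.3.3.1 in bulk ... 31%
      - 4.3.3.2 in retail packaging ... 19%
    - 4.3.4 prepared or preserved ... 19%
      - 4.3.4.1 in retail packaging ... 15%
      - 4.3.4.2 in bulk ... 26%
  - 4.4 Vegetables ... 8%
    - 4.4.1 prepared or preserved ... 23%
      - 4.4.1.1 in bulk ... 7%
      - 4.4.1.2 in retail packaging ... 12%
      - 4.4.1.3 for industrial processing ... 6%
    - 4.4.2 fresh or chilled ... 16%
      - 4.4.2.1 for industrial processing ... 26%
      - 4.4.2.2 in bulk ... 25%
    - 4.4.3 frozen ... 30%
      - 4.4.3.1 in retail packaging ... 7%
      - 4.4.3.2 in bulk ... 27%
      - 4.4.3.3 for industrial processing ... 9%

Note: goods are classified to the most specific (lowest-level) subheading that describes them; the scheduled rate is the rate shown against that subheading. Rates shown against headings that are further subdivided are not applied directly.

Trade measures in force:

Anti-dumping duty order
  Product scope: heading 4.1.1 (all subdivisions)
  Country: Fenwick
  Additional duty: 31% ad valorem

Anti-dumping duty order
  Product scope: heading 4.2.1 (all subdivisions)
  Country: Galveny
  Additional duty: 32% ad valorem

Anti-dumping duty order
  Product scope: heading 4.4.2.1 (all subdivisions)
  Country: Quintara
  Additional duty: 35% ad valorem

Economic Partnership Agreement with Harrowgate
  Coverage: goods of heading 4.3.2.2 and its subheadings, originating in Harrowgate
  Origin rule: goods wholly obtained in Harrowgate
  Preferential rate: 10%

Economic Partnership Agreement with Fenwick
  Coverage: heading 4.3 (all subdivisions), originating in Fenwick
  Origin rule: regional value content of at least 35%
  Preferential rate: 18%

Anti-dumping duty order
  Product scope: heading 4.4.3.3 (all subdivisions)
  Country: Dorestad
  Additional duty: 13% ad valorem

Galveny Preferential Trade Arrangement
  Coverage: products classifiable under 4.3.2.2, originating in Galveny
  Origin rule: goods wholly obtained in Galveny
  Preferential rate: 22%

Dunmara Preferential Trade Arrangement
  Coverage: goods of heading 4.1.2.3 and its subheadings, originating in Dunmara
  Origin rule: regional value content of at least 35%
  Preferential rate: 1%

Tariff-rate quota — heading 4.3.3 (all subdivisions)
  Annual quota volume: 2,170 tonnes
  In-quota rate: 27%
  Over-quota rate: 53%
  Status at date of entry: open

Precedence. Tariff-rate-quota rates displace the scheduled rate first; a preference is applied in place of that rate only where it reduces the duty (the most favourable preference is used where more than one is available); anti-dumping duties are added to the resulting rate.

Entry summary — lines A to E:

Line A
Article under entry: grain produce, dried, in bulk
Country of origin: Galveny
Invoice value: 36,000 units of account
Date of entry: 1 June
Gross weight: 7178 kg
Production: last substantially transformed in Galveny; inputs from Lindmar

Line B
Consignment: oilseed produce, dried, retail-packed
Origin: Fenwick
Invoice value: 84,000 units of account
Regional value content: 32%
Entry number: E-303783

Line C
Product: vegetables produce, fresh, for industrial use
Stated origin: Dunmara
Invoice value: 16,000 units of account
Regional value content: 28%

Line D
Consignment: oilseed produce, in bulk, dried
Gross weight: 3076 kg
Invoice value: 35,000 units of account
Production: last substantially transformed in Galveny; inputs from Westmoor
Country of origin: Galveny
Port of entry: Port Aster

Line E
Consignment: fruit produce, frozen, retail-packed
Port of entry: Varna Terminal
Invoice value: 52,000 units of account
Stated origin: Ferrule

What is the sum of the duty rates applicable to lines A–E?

Line A: grain → 4.2; dried → 4.2.1; in bulk → 4.2.1.2. Scheduled 4%. Galveny agreement on 4.3.2.2: 4.2.1.2 not covered; anti-dumping (Galveny, 4.2.1): +32%; total 4% + 32% = 36%. → 36%.
Line B: oilseed → 4.3; dried → 4.3.1; retail-packed → 4.3.1.1. Scheduled 36%. Fenwick agreement on 4.3: RVC < 35%. → 36%.
Line C: vegetables → 4.4; fresh → 4.4.2; for industrial use → 4.4.2.1. Scheduled 26%. Dunmara agreement on 4.1.2.3: 4.4.2.1 not covered. → 26%.
Line D: oilseed → 4.3; dried → 4.3.1; in bulk → 4.3.1.2. Scheduled 26%. Galveny agreement on 4.3.2.2: 4.3.1.2 not covered. → 26%.
Line E: fruit → 4.1; frozen → 4.1.1; retail-packed → 4.1.1.2. Scheduled 22%. No special measure applies. → 22%.
Sum: 36% + 36% + 26% + 26% + 22% = 146%.

146%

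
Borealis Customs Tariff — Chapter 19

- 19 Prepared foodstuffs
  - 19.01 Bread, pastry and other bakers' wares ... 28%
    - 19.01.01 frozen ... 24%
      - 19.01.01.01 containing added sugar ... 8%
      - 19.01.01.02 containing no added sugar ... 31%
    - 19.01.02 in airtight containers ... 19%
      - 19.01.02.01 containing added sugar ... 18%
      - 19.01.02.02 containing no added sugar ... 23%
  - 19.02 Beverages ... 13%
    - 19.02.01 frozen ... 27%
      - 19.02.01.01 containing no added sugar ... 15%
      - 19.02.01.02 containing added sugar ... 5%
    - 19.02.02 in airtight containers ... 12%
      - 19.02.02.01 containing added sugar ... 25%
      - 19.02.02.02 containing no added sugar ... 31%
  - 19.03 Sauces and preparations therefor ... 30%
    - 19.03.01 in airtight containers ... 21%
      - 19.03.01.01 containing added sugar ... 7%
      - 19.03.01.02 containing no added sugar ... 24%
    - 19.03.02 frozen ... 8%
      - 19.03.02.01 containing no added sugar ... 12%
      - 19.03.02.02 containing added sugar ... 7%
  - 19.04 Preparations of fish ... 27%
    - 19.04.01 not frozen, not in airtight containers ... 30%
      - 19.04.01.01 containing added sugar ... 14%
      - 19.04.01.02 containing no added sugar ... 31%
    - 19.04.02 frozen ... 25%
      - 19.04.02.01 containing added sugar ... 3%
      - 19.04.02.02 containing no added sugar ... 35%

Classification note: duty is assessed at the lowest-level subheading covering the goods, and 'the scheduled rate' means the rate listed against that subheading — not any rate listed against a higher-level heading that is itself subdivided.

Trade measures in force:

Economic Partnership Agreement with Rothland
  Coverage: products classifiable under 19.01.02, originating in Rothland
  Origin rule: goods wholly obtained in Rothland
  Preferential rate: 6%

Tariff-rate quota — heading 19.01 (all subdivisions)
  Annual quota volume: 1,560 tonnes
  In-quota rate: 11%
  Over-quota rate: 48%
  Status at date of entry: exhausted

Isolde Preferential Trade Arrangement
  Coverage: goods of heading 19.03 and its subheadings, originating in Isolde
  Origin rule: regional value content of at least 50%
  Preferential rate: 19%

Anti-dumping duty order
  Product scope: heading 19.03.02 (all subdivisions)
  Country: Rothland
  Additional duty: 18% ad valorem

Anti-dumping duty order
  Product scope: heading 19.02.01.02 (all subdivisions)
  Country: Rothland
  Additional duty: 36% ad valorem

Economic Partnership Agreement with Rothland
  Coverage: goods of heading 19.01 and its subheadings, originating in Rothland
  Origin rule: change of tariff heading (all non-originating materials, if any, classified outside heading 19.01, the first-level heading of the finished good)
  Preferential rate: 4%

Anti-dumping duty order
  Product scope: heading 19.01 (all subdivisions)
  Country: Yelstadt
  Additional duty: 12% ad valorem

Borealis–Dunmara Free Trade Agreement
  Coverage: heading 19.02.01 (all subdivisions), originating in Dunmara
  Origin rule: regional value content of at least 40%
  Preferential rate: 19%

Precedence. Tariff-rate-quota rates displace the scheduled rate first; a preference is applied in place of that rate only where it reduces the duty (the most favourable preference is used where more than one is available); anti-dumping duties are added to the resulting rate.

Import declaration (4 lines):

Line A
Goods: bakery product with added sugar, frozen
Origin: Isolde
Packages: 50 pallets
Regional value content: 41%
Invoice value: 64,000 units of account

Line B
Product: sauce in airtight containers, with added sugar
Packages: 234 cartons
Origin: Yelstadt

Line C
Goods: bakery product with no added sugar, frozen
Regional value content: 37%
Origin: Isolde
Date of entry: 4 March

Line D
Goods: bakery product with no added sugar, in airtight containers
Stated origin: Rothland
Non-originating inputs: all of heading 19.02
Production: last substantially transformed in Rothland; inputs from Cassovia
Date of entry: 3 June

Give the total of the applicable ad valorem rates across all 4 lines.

107%

Line A: bakery product → 19.01; frozen → 19.01.01; with added sugar → 19.01.01.01. Scheduled 8%. quota on 19.01 exhausted → over-quota 48%; Isolde agreement on 19.03: 19.01.01.01 not covered. → 48%.
Line B: sauce → 19.03; in airtight containers → 19.03.01; with added sugar → 19.03.01.01. Scheduled 7%. No special measure applies. → 7%.
Line C: bakery product → 19.01; frozen → 19.01.01; with no added sugar → 19.01.01.02. Scheduled 31%. quota on 19.01 exhausted → over-quota 48%; Isolde agreement on 19.03: 19.01.01.02 not covered. → 48%.
Line D: bakery product → 19.01; in airtight containers → 19.01.02; with no added sugar → 19.01.02.02. Scheduled 23%. quota on 19.01 exhausted → over-quota 48%; Rothland agreement on 19.01.02: not wholly obtained; Rothland agreement on 19.01: CTH met → 4% available; preferential 4%. → 4%.
Sum: 48% + 7% + 48% + 4% = 107%.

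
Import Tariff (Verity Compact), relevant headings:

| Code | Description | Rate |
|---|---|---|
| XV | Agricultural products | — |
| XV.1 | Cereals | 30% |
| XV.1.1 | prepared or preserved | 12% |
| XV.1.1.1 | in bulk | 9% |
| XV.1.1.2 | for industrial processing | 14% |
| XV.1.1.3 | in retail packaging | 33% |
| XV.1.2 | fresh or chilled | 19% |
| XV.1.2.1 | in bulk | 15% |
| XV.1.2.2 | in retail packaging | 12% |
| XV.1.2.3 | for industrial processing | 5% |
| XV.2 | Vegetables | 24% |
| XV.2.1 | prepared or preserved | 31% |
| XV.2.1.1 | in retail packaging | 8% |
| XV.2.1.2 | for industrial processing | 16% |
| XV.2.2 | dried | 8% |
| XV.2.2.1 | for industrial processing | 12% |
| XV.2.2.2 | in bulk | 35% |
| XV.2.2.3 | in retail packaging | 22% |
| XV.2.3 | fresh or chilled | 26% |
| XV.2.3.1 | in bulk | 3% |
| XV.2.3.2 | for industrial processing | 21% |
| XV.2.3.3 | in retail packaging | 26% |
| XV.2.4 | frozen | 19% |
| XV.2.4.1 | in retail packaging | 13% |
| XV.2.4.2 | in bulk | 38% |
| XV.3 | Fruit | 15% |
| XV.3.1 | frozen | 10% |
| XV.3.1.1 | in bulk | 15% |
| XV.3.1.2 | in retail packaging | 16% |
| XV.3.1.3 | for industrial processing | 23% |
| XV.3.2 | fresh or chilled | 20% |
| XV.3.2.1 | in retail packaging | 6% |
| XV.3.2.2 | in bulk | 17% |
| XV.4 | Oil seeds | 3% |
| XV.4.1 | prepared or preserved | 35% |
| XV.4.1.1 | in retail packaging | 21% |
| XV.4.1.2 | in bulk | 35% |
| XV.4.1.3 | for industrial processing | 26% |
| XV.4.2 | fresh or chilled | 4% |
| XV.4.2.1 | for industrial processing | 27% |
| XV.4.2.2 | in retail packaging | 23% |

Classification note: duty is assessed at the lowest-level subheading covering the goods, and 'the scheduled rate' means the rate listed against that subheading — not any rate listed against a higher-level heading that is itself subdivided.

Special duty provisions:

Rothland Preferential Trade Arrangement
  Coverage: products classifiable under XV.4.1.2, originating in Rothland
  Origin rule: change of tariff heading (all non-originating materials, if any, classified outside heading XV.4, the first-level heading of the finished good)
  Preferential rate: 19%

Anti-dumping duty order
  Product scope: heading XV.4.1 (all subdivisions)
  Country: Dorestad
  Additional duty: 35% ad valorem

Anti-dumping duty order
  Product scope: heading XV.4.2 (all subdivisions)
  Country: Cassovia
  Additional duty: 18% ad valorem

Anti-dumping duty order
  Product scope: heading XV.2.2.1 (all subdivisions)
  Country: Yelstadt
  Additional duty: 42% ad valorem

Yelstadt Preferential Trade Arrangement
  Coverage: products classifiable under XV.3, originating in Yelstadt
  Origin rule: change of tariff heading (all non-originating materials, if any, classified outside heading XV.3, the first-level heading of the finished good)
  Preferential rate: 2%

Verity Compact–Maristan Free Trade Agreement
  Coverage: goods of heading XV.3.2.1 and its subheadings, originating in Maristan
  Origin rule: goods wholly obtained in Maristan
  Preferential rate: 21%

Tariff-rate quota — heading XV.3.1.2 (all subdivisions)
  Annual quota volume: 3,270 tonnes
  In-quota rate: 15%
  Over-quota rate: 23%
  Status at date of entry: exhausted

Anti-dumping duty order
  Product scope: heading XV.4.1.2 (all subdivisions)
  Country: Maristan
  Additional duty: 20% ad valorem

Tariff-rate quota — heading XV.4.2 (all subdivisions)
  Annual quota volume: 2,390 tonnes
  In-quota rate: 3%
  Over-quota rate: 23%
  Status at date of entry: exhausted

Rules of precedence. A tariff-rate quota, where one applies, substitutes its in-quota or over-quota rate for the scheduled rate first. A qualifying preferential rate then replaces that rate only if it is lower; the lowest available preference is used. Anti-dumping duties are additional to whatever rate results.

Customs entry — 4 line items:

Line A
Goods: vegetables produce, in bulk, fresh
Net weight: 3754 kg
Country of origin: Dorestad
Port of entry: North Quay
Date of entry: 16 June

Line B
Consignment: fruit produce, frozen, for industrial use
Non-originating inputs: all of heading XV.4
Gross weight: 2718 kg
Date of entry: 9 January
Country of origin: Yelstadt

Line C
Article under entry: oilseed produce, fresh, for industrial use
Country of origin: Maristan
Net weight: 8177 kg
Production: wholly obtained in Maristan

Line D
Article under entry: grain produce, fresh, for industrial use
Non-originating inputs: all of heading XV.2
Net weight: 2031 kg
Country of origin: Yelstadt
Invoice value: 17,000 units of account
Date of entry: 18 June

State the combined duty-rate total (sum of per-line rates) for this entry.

Line A: vegetables → XV.2; fresh → XV.2.3; in bulk → XV.2.3.1. Scheduled 3%. No special measure applies. → 3%.
Line B: fruit → XV.3; frozen → XV.3.1; for industrial use → XV.3.1.3. Scheduled 23%. Yelstadt agreement on XV.3: CTH met → 2% available; preferential 2%. → 2%.
Line C: oilseed → XV.4; fresh → XV.4.2; for industrial use → XV.4.2.1. Scheduled 27%. quota on XV.4.2 exhausted → over-quota 23%; Maristan agreement on XV.3.2.1: XV.4.2.1 not covered. → 23%.
Line D: grain → XV.1; fresh → XV.1.2; for industrial use → XV.1.2.3. Scheduled 5%. Yelstadt agreement on XV.3: XV.1.2.3 not covered. → 5%.
Sum: 3% + 2% + 23% + 5% = 33%.

33%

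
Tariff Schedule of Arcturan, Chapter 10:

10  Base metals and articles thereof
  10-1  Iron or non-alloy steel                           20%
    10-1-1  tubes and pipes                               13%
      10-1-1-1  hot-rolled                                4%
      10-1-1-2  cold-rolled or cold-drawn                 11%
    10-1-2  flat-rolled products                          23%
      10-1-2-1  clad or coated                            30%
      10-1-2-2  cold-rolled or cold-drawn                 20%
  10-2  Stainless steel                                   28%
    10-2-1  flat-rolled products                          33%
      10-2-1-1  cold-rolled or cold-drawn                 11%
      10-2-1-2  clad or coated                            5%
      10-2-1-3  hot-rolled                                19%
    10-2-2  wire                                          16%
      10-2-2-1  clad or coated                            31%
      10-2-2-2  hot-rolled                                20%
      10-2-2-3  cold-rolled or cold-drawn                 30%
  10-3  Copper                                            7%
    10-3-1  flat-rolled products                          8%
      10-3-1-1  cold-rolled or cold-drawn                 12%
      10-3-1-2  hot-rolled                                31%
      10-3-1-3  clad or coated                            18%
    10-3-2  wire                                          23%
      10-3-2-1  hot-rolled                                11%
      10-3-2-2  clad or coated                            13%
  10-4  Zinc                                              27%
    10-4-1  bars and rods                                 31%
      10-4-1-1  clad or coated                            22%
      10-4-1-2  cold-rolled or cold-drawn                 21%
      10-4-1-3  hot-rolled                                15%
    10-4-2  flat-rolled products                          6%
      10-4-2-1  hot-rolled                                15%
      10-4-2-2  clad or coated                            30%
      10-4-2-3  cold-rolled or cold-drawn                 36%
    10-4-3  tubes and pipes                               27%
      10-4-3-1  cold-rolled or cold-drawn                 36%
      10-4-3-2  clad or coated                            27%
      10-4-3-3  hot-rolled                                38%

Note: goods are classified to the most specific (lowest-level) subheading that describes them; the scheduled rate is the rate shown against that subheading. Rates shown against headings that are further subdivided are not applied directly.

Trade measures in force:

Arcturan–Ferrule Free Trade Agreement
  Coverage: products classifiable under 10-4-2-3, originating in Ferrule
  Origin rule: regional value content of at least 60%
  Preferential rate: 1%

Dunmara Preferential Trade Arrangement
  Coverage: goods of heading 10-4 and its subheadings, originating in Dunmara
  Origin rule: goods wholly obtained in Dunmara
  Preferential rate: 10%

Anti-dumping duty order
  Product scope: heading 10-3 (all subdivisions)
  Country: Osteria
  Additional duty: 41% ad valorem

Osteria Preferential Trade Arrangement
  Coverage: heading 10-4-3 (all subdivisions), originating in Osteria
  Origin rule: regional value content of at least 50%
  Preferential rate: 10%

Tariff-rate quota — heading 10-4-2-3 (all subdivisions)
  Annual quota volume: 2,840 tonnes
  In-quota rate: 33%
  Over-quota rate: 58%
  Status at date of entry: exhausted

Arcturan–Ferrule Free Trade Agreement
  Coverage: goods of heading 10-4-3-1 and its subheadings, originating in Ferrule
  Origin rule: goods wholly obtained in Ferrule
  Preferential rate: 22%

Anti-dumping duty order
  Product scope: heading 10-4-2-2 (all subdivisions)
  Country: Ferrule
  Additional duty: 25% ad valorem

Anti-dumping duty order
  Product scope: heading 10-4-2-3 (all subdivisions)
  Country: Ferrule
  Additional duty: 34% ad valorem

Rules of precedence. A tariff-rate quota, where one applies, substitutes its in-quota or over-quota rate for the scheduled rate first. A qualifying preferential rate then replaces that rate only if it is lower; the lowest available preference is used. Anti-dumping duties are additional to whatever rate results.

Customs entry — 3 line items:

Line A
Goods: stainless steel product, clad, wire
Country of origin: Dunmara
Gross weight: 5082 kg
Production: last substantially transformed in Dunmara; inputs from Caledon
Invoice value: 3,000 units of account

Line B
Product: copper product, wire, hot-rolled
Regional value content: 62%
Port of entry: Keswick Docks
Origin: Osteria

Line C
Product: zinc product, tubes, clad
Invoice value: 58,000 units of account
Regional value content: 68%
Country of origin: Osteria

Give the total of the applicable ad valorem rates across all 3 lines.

93%

Line A: stainless steel → 10-2; wire → 10-2-2; clad → 10-2-2-1. Scheduled 31%. Dunmara agreement on 10-4: 10-2-2-1 not covered. → 31%.
Line B: copper → 10-3; wire → 10-3-2; hot-rolled → 10-3-2-1. Scheduled 11%. Osteria agreement on 10-4-3: 10-3-2-1 not covered; anti-dumping (Osteria, 10-3): +41%; total 11% + 41% = 52%. → 52%.
Line C: zinc → 10-4; tubes → 10-4-3; clad → 10-4-3-2. Scheduled 27%. Osteria agreement on 10-4-3: RVC ≥ 50% → 10% available; preferential 10%. → 10%.
Sum: 31% + 52% + 10% = 93%.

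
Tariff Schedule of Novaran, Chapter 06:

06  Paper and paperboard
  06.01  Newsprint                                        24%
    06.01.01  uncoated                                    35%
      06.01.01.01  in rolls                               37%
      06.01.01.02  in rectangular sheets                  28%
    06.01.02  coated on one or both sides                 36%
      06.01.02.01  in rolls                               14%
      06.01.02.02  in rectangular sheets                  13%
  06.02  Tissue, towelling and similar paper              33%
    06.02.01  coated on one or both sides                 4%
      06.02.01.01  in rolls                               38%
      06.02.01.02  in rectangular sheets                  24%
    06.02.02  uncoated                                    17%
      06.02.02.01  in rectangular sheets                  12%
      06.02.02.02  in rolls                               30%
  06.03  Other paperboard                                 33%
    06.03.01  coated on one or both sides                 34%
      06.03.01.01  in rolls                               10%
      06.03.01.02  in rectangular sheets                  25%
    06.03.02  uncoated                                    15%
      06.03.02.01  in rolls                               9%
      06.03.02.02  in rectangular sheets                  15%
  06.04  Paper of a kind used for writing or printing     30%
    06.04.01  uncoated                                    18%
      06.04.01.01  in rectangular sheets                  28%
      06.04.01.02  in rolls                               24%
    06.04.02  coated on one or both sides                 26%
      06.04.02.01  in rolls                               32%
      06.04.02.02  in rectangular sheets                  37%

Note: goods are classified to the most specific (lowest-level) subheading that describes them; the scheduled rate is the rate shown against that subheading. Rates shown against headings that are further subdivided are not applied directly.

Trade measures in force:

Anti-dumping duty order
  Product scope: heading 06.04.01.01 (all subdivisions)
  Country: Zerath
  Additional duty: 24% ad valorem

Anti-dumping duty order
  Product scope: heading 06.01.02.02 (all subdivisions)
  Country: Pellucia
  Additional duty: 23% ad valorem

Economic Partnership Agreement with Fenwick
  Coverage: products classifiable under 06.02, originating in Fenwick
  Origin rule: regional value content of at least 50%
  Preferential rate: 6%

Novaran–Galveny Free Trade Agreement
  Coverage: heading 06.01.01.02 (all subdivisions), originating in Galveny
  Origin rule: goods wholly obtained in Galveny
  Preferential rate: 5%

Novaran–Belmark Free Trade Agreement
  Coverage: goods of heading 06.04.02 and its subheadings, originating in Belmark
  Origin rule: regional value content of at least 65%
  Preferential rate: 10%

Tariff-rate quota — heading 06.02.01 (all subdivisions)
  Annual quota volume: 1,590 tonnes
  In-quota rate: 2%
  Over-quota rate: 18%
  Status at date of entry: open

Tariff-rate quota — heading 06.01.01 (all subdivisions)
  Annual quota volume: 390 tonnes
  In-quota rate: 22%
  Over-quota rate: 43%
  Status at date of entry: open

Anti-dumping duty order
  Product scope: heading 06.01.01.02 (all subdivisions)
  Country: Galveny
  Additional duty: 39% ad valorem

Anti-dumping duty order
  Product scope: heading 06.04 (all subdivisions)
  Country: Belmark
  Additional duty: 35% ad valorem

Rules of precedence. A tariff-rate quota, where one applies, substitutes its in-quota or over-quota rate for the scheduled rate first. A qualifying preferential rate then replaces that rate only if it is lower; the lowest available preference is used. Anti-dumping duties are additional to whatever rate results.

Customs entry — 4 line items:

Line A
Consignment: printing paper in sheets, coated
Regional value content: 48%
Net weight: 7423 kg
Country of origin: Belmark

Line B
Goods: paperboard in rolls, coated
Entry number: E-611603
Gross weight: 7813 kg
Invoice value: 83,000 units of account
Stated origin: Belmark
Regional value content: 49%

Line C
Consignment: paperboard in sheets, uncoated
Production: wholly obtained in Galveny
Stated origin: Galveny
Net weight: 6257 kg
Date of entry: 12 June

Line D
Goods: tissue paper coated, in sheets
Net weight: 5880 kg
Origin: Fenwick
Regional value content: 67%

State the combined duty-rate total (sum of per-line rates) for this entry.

99%

Line A: printing paper → 06.04; coated → 06.04.02; in sheets → 06.04.02.02. Scheduled 37%. Belmark agreement on 06.04.02: RVC < 65%; anti-dumping (Belmark, 06.04): +35%; total 37% + 35% = 72%. → 72%.
Line B: paperboard → 06.03; coated → 06.03.01; in rolls → 06.03.01.01. Scheduled 10%. Belmark agreement on 06.04.02: 06.03.01.01 not covered. → 10%.
Line C: paperboard → 06.03; uncoated → 06.03.02; in sheets → 06.03.02.02. Scheduled 15%. Galveny agreement on 06.01.01.02: 06.03.02.02 not covered. → 15%.
Line D: tissue paper → 06.02; coated → 06.02.01; in sheets → 06.02.01.02. Scheduled 24%. quota on 06.02.01 open → in-quota 2%; Fenwick agreement on 06.02: RVC ≥ 50% → 6% available; preference 6% not lower than 2% → no reduction. → 2%.
Sum: 72% + 10% + 15% + 2% = 99%.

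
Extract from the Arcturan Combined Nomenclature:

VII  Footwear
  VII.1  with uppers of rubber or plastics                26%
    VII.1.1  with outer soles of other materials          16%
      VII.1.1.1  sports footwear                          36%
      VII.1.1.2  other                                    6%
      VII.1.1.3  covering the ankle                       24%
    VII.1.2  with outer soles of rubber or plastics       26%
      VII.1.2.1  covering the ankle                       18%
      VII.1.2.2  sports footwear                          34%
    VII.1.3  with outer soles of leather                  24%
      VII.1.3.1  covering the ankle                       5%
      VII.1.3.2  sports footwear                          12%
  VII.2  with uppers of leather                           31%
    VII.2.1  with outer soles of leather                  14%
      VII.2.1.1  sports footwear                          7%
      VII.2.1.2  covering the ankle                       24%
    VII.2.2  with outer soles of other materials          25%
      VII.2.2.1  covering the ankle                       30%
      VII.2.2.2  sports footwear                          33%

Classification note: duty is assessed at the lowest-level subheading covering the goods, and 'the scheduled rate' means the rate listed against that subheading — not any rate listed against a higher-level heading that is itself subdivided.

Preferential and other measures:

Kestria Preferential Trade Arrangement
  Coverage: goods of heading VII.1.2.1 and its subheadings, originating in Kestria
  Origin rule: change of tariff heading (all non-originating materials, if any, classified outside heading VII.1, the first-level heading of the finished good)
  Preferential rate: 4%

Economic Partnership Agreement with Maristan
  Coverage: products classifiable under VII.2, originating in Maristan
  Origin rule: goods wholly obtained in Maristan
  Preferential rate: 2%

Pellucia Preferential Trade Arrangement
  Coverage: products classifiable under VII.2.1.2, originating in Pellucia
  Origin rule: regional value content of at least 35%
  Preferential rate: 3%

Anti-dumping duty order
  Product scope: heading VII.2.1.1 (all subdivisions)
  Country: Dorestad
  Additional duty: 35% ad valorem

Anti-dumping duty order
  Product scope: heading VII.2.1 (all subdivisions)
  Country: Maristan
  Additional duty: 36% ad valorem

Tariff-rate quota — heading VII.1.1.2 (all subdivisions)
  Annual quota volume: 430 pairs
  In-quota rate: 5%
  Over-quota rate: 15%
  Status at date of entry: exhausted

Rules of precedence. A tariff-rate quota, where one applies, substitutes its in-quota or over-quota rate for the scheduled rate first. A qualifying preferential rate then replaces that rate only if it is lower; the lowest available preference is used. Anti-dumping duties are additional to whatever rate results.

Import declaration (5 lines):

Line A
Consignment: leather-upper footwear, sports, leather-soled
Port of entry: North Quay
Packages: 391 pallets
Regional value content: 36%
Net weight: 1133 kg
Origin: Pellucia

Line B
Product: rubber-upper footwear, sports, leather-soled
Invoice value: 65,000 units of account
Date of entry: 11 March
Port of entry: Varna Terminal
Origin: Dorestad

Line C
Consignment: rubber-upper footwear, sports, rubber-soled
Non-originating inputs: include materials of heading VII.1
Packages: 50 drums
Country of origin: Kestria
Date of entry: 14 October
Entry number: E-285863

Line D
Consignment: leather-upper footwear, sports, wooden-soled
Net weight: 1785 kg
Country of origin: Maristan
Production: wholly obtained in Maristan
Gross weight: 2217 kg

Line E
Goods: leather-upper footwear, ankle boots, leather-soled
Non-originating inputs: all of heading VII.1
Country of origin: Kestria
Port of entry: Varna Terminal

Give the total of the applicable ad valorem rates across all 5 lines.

79%

Line A: leather-upper → VII.2; leather-soled → VII.2.1; sports → VII.2.1.1. Scheduled 7%. Pellucia agreement on VII.2.1.2: VII.2.1.1 not covered. → 7%.
Line B: rubber-upper → VII.1; leather-soled → VII.1.3; sports → VII.1.3.2. Scheduled 12%. No special measure applies. → 12%.
Line C: rubber-upper → VII.1; rubber-soled → VII.1.2; sports → VII.1.2.2. Scheduled 34%. Kestria agreement on VII.1.2.1: VII.1.2.2 not covered. → 34%.
Line D: leather-upper → VII.2; wooden-soled → VII.2.2; sports → VII.2.2.2. Scheduled 33%. Maristan agreement on VII.2: wholly obtained → 2% available; preferential 2%. → 2%.
Line E: leather-upper → VII.2; leather-soled → VII.2.1; ankle boots → VII.2.1.2. Scheduled 24%. Kestria agreement on VII.1.2.1: VII.2.1.2 not covered. → 24%.
Sum: 7% + 12% + 34% + 2% + 24% = 79%.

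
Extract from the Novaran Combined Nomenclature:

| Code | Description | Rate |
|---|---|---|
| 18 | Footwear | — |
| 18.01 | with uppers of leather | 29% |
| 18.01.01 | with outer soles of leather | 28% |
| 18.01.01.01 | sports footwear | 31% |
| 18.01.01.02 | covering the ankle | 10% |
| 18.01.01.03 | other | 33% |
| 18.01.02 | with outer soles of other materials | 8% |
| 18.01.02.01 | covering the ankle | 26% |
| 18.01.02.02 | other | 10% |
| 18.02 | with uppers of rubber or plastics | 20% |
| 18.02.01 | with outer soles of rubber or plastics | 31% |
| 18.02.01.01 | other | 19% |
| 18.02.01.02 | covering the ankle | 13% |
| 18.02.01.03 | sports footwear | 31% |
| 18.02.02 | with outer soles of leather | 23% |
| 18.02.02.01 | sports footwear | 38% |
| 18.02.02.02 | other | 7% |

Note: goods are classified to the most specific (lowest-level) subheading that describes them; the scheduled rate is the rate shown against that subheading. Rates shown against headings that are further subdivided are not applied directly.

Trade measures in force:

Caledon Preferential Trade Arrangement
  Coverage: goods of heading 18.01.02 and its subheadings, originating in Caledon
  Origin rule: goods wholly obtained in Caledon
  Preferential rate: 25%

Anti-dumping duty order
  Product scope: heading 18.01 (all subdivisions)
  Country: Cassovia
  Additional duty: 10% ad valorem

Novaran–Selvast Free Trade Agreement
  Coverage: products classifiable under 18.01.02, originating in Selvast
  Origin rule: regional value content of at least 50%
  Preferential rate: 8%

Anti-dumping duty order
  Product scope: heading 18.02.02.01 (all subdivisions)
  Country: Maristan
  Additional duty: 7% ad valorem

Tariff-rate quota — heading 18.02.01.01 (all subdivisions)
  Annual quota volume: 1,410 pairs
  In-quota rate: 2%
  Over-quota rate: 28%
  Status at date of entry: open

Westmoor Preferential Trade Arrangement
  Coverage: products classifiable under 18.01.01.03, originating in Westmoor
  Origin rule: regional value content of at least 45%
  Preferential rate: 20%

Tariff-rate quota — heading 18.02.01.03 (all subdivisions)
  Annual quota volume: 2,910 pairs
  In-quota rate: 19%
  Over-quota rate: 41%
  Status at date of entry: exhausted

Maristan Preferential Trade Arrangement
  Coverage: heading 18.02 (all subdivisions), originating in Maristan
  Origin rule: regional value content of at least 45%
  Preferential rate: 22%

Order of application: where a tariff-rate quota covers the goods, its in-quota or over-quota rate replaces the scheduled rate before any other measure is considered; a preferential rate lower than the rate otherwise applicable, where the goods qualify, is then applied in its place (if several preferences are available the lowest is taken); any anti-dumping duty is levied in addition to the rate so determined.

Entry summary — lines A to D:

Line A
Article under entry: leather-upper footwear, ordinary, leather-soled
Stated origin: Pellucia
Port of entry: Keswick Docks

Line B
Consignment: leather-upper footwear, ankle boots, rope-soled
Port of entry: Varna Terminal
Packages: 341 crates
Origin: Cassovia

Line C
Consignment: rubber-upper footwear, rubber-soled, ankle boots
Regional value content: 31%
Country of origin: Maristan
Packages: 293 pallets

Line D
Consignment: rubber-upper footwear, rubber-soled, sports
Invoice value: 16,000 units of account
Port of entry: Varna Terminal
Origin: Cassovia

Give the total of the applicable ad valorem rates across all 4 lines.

123%

Line A: leather-upper → 18.01; leather-soled → 18.01.01; ordinary → 18.01.01.03. Scheduled 33%. No special measure applies. → 33%.
Line B: leather-upper → 18.01; rope-soled → 18.01.02; ankle boots → 18.01.02.01. Scheduled 26%. anti-dumping (Cassovia, 18.01): +10%; total 26% + 10% = 36%. → 36%.
Line C: rubber-upper → 18.02; rubber-soled → 18.02.01; ankle boots → 18.02.01.02. Scheduled 13%. Maristan agreement on 18.02: RVC < 45%. → 13%.
Line D: rubber-upper → 18.02; rubber-soled → 18.02.01; sports → 18.02.01.03. Scheduled 31%. quota on 18.02.01.03 exhausted → over-quota 41%. → 41%.
Sum: 33% + 36% + 13% + 41% = 123%.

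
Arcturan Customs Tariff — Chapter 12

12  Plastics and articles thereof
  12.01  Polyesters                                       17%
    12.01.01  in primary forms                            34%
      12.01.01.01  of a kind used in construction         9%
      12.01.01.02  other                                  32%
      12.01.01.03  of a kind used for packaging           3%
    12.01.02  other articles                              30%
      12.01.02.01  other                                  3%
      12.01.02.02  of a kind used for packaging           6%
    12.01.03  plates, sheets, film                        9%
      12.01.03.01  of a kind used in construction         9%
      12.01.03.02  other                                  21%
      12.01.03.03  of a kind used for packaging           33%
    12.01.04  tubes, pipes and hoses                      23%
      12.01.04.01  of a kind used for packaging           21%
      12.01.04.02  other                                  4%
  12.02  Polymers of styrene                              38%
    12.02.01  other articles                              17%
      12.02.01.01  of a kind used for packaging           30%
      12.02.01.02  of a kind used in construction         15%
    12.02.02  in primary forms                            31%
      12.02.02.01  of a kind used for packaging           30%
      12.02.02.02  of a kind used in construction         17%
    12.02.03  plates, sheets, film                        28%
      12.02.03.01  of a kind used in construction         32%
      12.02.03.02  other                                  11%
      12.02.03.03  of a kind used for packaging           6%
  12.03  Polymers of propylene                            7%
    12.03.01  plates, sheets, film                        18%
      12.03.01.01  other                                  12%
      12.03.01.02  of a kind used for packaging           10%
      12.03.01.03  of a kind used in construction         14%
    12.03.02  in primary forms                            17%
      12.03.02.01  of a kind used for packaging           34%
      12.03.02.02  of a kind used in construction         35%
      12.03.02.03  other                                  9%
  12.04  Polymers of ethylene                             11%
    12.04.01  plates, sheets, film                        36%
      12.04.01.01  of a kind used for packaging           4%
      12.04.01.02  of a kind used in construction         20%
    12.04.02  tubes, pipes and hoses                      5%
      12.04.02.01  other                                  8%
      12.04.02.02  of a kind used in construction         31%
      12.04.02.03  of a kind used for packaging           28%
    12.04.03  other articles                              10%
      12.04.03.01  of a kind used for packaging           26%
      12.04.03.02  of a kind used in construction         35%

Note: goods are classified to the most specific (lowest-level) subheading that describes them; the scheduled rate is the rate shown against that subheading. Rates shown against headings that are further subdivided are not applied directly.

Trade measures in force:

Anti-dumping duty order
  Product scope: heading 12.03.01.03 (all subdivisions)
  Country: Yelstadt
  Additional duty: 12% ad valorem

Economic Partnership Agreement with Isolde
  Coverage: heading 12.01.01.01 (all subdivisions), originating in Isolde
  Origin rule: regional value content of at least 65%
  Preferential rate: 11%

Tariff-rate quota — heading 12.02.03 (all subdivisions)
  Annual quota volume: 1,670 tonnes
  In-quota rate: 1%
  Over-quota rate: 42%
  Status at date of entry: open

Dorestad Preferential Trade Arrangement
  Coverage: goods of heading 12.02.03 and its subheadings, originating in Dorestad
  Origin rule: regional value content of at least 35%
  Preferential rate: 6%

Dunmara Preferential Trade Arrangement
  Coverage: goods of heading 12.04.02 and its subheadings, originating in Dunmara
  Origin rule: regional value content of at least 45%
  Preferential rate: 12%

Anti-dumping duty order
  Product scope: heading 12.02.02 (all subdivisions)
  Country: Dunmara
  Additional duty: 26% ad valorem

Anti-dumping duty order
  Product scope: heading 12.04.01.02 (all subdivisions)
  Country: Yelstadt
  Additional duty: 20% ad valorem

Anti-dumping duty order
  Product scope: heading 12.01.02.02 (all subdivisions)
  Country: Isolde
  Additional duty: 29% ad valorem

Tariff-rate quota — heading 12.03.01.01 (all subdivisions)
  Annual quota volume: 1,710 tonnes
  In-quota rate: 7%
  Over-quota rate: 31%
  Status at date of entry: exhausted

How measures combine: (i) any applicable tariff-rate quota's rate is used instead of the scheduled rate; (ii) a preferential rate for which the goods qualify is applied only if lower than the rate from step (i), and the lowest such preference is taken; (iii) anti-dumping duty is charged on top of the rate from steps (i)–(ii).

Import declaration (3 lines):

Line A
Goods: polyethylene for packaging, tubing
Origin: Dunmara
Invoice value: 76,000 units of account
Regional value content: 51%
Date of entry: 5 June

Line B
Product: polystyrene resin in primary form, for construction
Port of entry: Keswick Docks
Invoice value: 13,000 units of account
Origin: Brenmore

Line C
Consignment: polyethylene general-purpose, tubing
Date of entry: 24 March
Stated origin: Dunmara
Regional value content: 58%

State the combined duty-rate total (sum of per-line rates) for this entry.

37%

Line A: polyethylene → 12.04; tubing → 12.04.02; for packaging → 12.04.02.03. Scheduled 28%. Dunmara agreement on 12.04.02: RVC ≥ 45% → 12% available; preferential 12%. → 12%.
Line B: polystyrene → 12.02; resin in primary form → 12.02.02; for construction → 12.02.02.02. Scheduled 17%. No special measure applies. → 17%.
Line C: polyethylene → 12.04; tubing → 12.04.02; general-purpose → 12.04.02.01. Scheduled 8%. Dunmara agreement on 12.04.02: RVC ≥ 45% → 12% available; preference 12% not lower than 8% → no reduction. → 8%.
Sum: 12% + 17% + 8% = 37%.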